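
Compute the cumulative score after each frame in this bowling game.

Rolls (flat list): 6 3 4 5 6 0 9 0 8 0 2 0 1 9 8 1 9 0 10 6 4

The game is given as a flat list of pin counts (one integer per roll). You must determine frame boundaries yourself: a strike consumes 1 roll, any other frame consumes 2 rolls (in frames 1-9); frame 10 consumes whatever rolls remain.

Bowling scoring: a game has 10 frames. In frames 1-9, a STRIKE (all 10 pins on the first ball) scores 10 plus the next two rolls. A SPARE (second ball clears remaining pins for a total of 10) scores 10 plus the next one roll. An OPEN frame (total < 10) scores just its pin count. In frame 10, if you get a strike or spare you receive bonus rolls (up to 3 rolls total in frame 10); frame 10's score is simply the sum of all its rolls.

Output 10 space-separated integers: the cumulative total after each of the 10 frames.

Frame 1: OPEN (6+3=9). Cumulative: 9
Frame 2: OPEN (4+5=9). Cumulative: 18
Frame 3: OPEN (6+0=6). Cumulative: 24
Frame 4: OPEN (9+0=9). Cumulative: 33
Frame 5: OPEN (8+0=8). Cumulative: 41
Frame 6: OPEN (2+0=2). Cumulative: 43
Frame 7: SPARE (1+9=10). 10 + next roll (8) = 18. Cumulative: 61
Frame 8: OPEN (8+1=9). Cumulative: 70
Frame 9: OPEN (9+0=9). Cumulative: 79
Frame 10: STRIKE. Sum of all frame-10 rolls (10+6+4) = 20. Cumulative: 99

Answer: 9 18 24 33 41 43 61 70 79 99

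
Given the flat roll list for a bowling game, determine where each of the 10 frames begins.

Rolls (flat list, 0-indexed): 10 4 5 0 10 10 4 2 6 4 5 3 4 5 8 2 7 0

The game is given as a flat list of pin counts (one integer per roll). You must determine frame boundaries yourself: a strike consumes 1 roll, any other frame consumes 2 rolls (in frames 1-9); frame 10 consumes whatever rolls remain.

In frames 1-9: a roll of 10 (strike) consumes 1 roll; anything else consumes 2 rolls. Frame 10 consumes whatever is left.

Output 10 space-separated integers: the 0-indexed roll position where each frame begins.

Frame 1 starts at roll index 0: roll=10 (strike), consumes 1 roll
Frame 2 starts at roll index 1: rolls=4,5 (sum=9), consumes 2 rolls
Frame 3 starts at roll index 3: rolls=0,10 (sum=10), consumes 2 rolls
Frame 4 starts at roll index 5: roll=10 (strike), consumes 1 roll
Frame 5 starts at roll index 6: rolls=4,2 (sum=6), consumes 2 rolls
Frame 6 starts at roll index 8: rolls=6,4 (sum=10), consumes 2 rolls
Frame 7 starts at roll index 10: rolls=5,3 (sum=8), consumes 2 rolls
Frame 8 starts at roll index 12: rolls=4,5 (sum=9), consumes 2 rolls
Frame 9 starts at roll index 14: rolls=8,2 (sum=10), consumes 2 rolls
Frame 10 starts at roll index 16: 2 remaining rolls

Answer: 0 1 3 5 6 8 10 12 14 16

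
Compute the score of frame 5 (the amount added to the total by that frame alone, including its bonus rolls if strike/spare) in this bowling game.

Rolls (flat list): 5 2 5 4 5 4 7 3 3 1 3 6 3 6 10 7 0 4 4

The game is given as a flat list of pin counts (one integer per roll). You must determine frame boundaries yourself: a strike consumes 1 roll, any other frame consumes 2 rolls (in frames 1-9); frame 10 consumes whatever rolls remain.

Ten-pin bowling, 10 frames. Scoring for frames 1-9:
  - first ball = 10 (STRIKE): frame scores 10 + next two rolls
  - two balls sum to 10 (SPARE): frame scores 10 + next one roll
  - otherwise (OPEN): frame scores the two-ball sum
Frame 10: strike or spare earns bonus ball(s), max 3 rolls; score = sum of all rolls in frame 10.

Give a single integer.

Frame 1: OPEN (5+2=7). Cumulative: 7
Frame 2: OPEN (5+4=9). Cumulative: 16
Frame 3: OPEN (5+4=9). Cumulative: 25
Frame 4: SPARE (7+3=10). 10 + next roll (3) = 13. Cumulative: 38
Frame 5: OPEN (3+1=4). Cumulative: 42
Frame 6: OPEN (3+6=9). Cumulative: 51
Frame 7: OPEN (3+6=9). Cumulative: 60

Answer: 4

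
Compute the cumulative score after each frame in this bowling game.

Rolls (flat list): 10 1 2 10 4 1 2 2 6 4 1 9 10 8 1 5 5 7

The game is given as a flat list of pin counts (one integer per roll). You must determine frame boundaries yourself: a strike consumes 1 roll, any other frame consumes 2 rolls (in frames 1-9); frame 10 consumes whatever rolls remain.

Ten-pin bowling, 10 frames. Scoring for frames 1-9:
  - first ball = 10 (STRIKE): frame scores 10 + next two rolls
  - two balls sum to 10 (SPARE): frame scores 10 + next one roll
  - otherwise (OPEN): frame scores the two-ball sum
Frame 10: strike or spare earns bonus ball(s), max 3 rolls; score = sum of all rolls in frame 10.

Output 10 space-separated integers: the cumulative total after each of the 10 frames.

Answer: 13 16 31 36 40 51 71 90 99 116

Derivation:
Frame 1: STRIKE. 10 + next two rolls (1+2) = 13. Cumulative: 13
Frame 2: OPEN (1+2=3). Cumulative: 16
Frame 3: STRIKE. 10 + next two rolls (4+1) = 15. Cumulative: 31
Frame 4: OPEN (4+1=5). Cumulative: 36
Frame 5: OPEN (2+2=4). Cumulative: 40
Frame 6: SPARE (6+4=10). 10 + next roll (1) = 11. Cumulative: 51
Frame 7: SPARE (1+9=10). 10 + next roll (10) = 20. Cumulative: 71
Frame 8: STRIKE. 10 + next two rolls (8+1) = 19. Cumulative: 90
Frame 9: OPEN (8+1=9). Cumulative: 99
Frame 10: SPARE. Sum of all frame-10 rolls (5+5+7) = 17. Cumulative: 116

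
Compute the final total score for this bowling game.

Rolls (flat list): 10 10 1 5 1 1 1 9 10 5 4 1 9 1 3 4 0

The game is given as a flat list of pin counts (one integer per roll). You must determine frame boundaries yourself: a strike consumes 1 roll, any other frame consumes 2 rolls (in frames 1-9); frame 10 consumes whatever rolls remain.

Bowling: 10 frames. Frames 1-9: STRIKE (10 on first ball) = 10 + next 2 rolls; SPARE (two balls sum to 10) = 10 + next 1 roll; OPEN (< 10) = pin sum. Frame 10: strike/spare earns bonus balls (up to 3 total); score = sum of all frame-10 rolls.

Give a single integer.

Answer: 112

Derivation:
Frame 1: STRIKE. 10 + next two rolls (10+1) = 21. Cumulative: 21
Frame 2: STRIKE. 10 + next two rolls (1+5) = 16. Cumulative: 37
Frame 3: OPEN (1+5=6). Cumulative: 43
Frame 4: OPEN (1+1=2). Cumulative: 45
Frame 5: SPARE (1+9=10). 10 + next roll (10) = 20. Cumulative: 65
Frame 6: STRIKE. 10 + next two rolls (5+4) = 19. Cumulative: 84
Frame 7: OPEN (5+4=9). Cumulative: 93
Frame 8: SPARE (1+9=10). 10 + next roll (1) = 11. Cumulative: 104
Frame 9: OPEN (1+3=4). Cumulative: 108
Frame 10: OPEN. Sum of all frame-10 rolls (4+0) = 4. Cumulative: 112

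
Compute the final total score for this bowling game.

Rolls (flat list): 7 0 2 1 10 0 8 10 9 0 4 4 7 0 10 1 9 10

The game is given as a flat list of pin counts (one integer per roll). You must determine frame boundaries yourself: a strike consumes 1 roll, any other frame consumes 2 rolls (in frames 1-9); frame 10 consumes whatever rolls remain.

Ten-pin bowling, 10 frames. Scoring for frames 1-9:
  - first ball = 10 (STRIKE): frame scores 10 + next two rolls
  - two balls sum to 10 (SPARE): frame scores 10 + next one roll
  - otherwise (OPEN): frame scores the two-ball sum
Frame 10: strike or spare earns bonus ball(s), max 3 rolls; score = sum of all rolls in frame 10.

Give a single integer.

Answer: 119

Derivation:
Frame 1: OPEN (7+0=7). Cumulative: 7
Frame 2: OPEN (2+1=3). Cumulative: 10
Frame 3: STRIKE. 10 + next two rolls (0+8) = 18. Cumulative: 28
Frame 4: OPEN (0+8=8). Cumulative: 36
Frame 5: STRIKE. 10 + next two rolls (9+0) = 19. Cumulative: 55
Frame 6: OPEN (9+0=9). Cumulative: 64
Frame 7: OPEN (4+4=8). Cumulative: 72
Frame 8: OPEN (7+0=7). Cumulative: 79
Frame 9: STRIKE. 10 + next two rolls (1+9) = 20. Cumulative: 99
Frame 10: SPARE. Sum of all frame-10 rolls (1+9+10) = 20. Cumulative: 119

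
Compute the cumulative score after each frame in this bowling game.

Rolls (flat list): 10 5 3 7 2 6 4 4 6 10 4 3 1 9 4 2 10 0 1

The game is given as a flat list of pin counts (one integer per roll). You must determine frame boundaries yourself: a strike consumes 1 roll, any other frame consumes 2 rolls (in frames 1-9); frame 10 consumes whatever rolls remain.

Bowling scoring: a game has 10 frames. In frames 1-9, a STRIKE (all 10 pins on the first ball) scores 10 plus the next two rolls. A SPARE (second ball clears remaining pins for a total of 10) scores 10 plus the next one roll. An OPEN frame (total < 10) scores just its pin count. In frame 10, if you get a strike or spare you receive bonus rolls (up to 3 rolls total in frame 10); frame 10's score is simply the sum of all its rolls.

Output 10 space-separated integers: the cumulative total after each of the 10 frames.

Frame 1: STRIKE. 10 + next two rolls (5+3) = 18. Cumulative: 18
Frame 2: OPEN (5+3=8). Cumulative: 26
Frame 3: OPEN (7+2=9). Cumulative: 35
Frame 4: SPARE (6+4=10). 10 + next roll (4) = 14. Cumulative: 49
Frame 5: SPARE (4+6=10). 10 + next roll (10) = 20. Cumulative: 69
Frame 6: STRIKE. 10 + next two rolls (4+3) = 17. Cumulative: 86
Frame 7: OPEN (4+3=7). Cumulative: 93
Frame 8: SPARE (1+9=10). 10 + next roll (4) = 14. Cumulative: 107
Frame 9: OPEN (4+2=6). Cumulative: 113
Frame 10: STRIKE. Sum of all frame-10 rolls (10+0+1) = 11. Cumulative: 124

Answer: 18 26 35 49 69 86 93 107 113 124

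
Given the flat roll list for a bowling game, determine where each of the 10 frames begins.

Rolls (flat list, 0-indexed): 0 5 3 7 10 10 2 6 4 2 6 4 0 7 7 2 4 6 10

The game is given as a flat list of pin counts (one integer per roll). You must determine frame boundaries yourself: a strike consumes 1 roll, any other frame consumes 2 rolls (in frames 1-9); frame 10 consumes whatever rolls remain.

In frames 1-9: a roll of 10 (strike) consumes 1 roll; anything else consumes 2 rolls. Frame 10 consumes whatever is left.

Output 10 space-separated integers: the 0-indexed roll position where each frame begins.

Answer: 0 2 4 5 6 8 10 12 14 16

Derivation:
Frame 1 starts at roll index 0: rolls=0,5 (sum=5), consumes 2 rolls
Frame 2 starts at roll index 2: rolls=3,7 (sum=10), consumes 2 rolls
Frame 3 starts at roll index 4: roll=10 (strike), consumes 1 roll
Frame 4 starts at roll index 5: roll=10 (strike), consumes 1 roll
Frame 5 starts at roll index 6: rolls=2,6 (sum=8), consumes 2 rolls
Frame 6 starts at roll index 8: rolls=4,2 (sum=6), consumes 2 rolls
Frame 7 starts at roll index 10: rolls=6,4 (sum=10), consumes 2 rolls
Frame 8 starts at roll index 12: rolls=0,7 (sum=7), consumes 2 rolls
Frame 9 starts at roll index 14: rolls=7,2 (sum=9), consumes 2 rolls
Frame 10 starts at roll index 16: 3 remaining rolls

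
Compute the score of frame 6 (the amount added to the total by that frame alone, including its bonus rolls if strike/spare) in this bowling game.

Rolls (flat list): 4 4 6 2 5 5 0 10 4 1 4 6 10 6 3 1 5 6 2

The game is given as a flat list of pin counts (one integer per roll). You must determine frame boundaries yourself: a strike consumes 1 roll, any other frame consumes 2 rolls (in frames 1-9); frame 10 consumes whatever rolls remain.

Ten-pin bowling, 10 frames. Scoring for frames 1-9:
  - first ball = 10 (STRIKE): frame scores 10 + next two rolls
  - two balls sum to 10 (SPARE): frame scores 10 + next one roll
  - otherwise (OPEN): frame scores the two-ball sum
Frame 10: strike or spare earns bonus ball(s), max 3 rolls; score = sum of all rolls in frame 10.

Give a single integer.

Frame 1: OPEN (4+4=8). Cumulative: 8
Frame 2: OPEN (6+2=8). Cumulative: 16
Frame 3: SPARE (5+5=10). 10 + next roll (0) = 10. Cumulative: 26
Frame 4: SPARE (0+10=10). 10 + next roll (4) = 14. Cumulative: 40
Frame 5: OPEN (4+1=5). Cumulative: 45
Frame 6: SPARE (4+6=10). 10 + next roll (10) = 20. Cumulative: 65
Frame 7: STRIKE. 10 + next two rolls (6+3) = 19. Cumulative: 84
Frame 8: OPEN (6+3=9). Cumulative: 93

Answer: 20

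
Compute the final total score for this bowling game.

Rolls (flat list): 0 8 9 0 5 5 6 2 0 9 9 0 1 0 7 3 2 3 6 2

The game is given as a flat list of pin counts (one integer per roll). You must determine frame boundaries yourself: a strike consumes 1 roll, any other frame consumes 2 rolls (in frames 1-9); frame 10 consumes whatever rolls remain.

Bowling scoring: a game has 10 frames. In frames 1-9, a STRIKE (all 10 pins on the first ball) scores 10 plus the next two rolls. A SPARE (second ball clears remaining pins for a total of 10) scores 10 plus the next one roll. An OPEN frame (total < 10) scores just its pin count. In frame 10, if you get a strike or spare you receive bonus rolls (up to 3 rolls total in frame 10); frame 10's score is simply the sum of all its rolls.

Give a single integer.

Frame 1: OPEN (0+8=8). Cumulative: 8
Frame 2: OPEN (9+0=9). Cumulative: 17
Frame 3: SPARE (5+5=10). 10 + next roll (6) = 16. Cumulative: 33
Frame 4: OPEN (6+2=8). Cumulative: 41
Frame 5: OPEN (0+9=9). Cumulative: 50
Frame 6: OPEN (9+0=9). Cumulative: 59
Frame 7: OPEN (1+0=1). Cumulative: 60
Frame 8: SPARE (7+3=10). 10 + next roll (2) = 12. Cumulative: 72
Frame 9: OPEN (2+3=5). Cumulative: 77
Frame 10: OPEN. Sum of all frame-10 rolls (6+2) = 8. Cumulative: 85

Answer: 85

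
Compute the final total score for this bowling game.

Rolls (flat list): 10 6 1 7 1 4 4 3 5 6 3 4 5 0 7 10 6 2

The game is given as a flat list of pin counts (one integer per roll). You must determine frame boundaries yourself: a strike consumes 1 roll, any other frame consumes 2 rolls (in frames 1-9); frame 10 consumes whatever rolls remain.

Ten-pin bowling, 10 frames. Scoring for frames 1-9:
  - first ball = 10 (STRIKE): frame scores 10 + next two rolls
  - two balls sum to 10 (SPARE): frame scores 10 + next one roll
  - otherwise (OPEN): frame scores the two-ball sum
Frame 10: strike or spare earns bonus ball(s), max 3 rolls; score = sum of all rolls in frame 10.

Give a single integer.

Answer: 99

Derivation:
Frame 1: STRIKE. 10 + next two rolls (6+1) = 17. Cumulative: 17
Frame 2: OPEN (6+1=7). Cumulative: 24
Frame 3: OPEN (7+1=8). Cumulative: 32
Frame 4: OPEN (4+4=8). Cumulative: 40
Frame 5: OPEN (3+5=8). Cumulative: 48
Frame 6: OPEN (6+3=9). Cumulative: 57
Frame 7: OPEN (4+5=9). Cumulative: 66
Frame 8: OPEN (0+7=7). Cumulative: 73
Frame 9: STRIKE. 10 + next two rolls (6+2) = 18. Cumulative: 91
Frame 10: OPEN. Sum of all frame-10 rolls (6+2) = 8. Cumulative: 99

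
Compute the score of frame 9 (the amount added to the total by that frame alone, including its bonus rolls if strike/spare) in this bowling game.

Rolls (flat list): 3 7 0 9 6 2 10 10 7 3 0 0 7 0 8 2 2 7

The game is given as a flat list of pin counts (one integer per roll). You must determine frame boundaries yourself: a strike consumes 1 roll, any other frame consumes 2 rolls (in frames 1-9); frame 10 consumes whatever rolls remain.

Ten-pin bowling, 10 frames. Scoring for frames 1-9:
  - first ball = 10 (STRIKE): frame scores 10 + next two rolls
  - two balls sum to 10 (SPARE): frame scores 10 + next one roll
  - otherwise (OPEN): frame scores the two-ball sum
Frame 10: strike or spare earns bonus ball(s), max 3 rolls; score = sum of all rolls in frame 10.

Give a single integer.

Answer: 12

Derivation:
Frame 1: SPARE (3+7=10). 10 + next roll (0) = 10. Cumulative: 10
Frame 2: OPEN (0+9=9). Cumulative: 19
Frame 3: OPEN (6+2=8). Cumulative: 27
Frame 4: STRIKE. 10 + next two rolls (10+7) = 27. Cumulative: 54
Frame 5: STRIKE. 10 + next two rolls (7+3) = 20. Cumulative: 74
Frame 6: SPARE (7+3=10). 10 + next roll (0) = 10. Cumulative: 84
Frame 7: OPEN (0+0=0). Cumulative: 84
Frame 8: OPEN (7+0=7). Cumulative: 91
Frame 9: SPARE (8+2=10). 10 + next roll (2) = 12. Cumulative: 103
Frame 10: OPEN. Sum of all frame-10 rolls (2+7) = 9. Cumulative: 112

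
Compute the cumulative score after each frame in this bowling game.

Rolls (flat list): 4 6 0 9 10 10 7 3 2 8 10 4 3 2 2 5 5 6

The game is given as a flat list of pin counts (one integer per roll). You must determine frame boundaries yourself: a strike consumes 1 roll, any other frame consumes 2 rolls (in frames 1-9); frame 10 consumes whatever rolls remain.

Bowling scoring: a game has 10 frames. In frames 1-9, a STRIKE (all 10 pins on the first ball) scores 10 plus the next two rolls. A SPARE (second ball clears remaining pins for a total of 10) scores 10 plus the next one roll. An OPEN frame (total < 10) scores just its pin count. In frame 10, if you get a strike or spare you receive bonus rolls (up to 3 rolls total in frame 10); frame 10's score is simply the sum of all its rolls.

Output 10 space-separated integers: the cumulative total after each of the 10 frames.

Answer: 10 19 46 66 78 98 115 122 126 142

Derivation:
Frame 1: SPARE (4+6=10). 10 + next roll (0) = 10. Cumulative: 10
Frame 2: OPEN (0+9=9). Cumulative: 19
Frame 3: STRIKE. 10 + next two rolls (10+7) = 27. Cumulative: 46
Frame 4: STRIKE. 10 + next two rolls (7+3) = 20. Cumulative: 66
Frame 5: SPARE (7+3=10). 10 + next roll (2) = 12. Cumulative: 78
Frame 6: SPARE (2+8=10). 10 + next roll (10) = 20. Cumulative: 98
Frame 7: STRIKE. 10 + next two rolls (4+3) = 17. Cumulative: 115
Frame 8: OPEN (4+3=7). Cumulative: 122
Frame 9: OPEN (2+2=4). Cumulative: 126
Frame 10: SPARE. Sum of all frame-10 rolls (5+5+6) = 16. Cumulative: 142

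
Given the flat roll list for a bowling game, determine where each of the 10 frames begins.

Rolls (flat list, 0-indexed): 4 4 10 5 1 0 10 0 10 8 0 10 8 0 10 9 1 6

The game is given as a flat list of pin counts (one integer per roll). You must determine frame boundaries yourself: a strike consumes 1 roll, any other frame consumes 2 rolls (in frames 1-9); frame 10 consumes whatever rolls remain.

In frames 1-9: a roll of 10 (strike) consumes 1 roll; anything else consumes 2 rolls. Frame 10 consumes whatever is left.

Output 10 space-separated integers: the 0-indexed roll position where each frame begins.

Frame 1 starts at roll index 0: rolls=4,4 (sum=8), consumes 2 rolls
Frame 2 starts at roll index 2: roll=10 (strike), consumes 1 roll
Frame 3 starts at roll index 3: rolls=5,1 (sum=6), consumes 2 rolls
Frame 4 starts at roll index 5: rolls=0,10 (sum=10), consumes 2 rolls
Frame 5 starts at roll index 7: rolls=0,10 (sum=10), consumes 2 rolls
Frame 6 starts at roll index 9: rolls=8,0 (sum=8), consumes 2 rolls
Frame 7 starts at roll index 11: roll=10 (strike), consumes 1 roll
Frame 8 starts at roll index 12: rolls=8,0 (sum=8), consumes 2 rolls
Frame 9 starts at roll index 14: roll=10 (strike), consumes 1 roll
Frame 10 starts at roll index 15: 3 remaining rolls

Answer: 0 2 3 5 7 9 11 12 14 15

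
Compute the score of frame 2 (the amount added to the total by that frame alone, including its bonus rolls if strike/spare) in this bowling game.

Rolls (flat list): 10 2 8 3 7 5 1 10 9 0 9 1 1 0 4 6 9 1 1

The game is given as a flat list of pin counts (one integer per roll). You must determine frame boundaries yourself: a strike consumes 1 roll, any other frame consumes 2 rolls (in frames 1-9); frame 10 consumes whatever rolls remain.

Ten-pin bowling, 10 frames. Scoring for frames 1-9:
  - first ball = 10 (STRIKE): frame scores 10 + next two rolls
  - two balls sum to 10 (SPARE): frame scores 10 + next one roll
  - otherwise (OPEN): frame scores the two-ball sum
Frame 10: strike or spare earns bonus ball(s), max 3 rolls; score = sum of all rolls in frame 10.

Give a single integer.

Frame 1: STRIKE. 10 + next two rolls (2+8) = 20. Cumulative: 20
Frame 2: SPARE (2+8=10). 10 + next roll (3) = 13. Cumulative: 33
Frame 3: SPARE (3+7=10). 10 + next roll (5) = 15. Cumulative: 48
Frame 4: OPEN (5+1=6). Cumulative: 54

Answer: 13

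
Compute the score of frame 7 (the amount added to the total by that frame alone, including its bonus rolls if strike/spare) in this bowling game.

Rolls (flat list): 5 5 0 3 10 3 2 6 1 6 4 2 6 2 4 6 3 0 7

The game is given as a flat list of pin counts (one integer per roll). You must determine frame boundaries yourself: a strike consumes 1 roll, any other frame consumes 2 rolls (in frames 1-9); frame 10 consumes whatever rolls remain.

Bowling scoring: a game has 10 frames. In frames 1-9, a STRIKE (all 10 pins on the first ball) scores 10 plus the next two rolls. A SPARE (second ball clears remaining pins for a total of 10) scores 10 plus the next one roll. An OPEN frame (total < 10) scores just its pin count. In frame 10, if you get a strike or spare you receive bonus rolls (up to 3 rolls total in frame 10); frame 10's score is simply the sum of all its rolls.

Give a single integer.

Answer: 8

Derivation:
Frame 1: SPARE (5+5=10). 10 + next roll (0) = 10. Cumulative: 10
Frame 2: OPEN (0+3=3). Cumulative: 13
Frame 3: STRIKE. 10 + next two rolls (3+2) = 15. Cumulative: 28
Frame 4: OPEN (3+2=5). Cumulative: 33
Frame 5: OPEN (6+1=7). Cumulative: 40
Frame 6: SPARE (6+4=10). 10 + next roll (2) = 12. Cumulative: 52
Frame 7: OPEN (2+6=8). Cumulative: 60
Frame 8: OPEN (2+4=6). Cumulative: 66
Frame 9: OPEN (6+3=9). Cumulative: 75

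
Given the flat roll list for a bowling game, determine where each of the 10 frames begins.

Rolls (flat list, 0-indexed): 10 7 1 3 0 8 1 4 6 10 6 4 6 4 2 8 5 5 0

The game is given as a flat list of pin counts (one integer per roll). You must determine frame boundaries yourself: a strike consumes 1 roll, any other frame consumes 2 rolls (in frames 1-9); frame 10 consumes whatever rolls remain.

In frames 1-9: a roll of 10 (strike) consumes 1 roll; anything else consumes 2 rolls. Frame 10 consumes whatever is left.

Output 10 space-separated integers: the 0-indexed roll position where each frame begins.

Answer: 0 1 3 5 7 9 10 12 14 16

Derivation:
Frame 1 starts at roll index 0: roll=10 (strike), consumes 1 roll
Frame 2 starts at roll index 1: rolls=7,1 (sum=8), consumes 2 rolls
Frame 3 starts at roll index 3: rolls=3,0 (sum=3), consumes 2 rolls
Frame 4 starts at roll index 5: rolls=8,1 (sum=9), consumes 2 rolls
Frame 5 starts at roll index 7: rolls=4,6 (sum=10), consumes 2 rolls
Frame 6 starts at roll index 9: roll=10 (strike), consumes 1 roll
Frame 7 starts at roll index 10: rolls=6,4 (sum=10), consumes 2 rolls
Frame 8 starts at roll index 12: rolls=6,4 (sum=10), consumes 2 rolls
Frame 9 starts at roll index 14: rolls=2,8 (sum=10), consumes 2 rolls
Frame 10 starts at roll index 16: 3 remaining rolls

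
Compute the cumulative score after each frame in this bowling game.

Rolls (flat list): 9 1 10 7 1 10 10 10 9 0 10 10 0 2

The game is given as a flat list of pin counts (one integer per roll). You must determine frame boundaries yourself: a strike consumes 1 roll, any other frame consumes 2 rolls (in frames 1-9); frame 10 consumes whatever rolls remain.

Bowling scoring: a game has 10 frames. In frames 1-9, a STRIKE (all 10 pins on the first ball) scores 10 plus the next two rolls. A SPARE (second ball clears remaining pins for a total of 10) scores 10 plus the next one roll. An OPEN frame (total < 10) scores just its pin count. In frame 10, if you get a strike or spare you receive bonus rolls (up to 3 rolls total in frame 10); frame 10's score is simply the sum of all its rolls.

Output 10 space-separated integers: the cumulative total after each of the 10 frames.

Frame 1: SPARE (9+1=10). 10 + next roll (10) = 20. Cumulative: 20
Frame 2: STRIKE. 10 + next two rolls (7+1) = 18. Cumulative: 38
Frame 3: OPEN (7+1=8). Cumulative: 46
Frame 4: STRIKE. 10 + next two rolls (10+10) = 30. Cumulative: 76
Frame 5: STRIKE. 10 + next two rolls (10+9) = 29. Cumulative: 105
Frame 6: STRIKE. 10 + next two rolls (9+0) = 19. Cumulative: 124
Frame 7: OPEN (9+0=9). Cumulative: 133
Frame 8: STRIKE. 10 + next two rolls (10+0) = 20. Cumulative: 153
Frame 9: STRIKE. 10 + next two rolls (0+2) = 12. Cumulative: 165
Frame 10: OPEN. Sum of all frame-10 rolls (0+2) = 2. Cumulative: 167

Answer: 20 38 46 76 105 124 133 153 165 167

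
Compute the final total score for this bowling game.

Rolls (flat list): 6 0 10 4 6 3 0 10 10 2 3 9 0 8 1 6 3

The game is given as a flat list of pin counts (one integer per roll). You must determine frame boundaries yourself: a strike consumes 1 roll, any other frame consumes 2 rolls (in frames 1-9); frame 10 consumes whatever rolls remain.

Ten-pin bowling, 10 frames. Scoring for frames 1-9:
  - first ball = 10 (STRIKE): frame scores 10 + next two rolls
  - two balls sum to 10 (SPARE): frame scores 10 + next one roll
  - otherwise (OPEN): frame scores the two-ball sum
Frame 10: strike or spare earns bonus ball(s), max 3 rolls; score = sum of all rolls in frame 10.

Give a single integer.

Frame 1: OPEN (6+0=6). Cumulative: 6
Frame 2: STRIKE. 10 + next two rolls (4+6) = 20. Cumulative: 26
Frame 3: SPARE (4+6=10). 10 + next roll (3) = 13. Cumulative: 39
Frame 4: OPEN (3+0=3). Cumulative: 42
Frame 5: STRIKE. 10 + next two rolls (10+2) = 22. Cumulative: 64
Frame 6: STRIKE. 10 + next two rolls (2+3) = 15. Cumulative: 79
Frame 7: OPEN (2+3=5). Cumulative: 84
Frame 8: OPEN (9+0=9). Cumulative: 93
Frame 9: OPEN (8+1=9). Cumulative: 102
Frame 10: OPEN. Sum of all frame-10 rolls (6+3) = 9. Cumulative: 111

Answer: 111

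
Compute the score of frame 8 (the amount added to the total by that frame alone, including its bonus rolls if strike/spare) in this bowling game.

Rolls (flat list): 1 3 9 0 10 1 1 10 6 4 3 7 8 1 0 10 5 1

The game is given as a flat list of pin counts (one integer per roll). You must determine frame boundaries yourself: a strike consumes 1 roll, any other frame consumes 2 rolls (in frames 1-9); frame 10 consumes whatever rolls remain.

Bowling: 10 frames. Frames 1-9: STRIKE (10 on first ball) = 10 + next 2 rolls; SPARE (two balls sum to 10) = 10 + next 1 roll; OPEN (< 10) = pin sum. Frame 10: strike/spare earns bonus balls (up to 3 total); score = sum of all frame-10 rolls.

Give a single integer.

Answer: 9

Derivation:
Frame 1: OPEN (1+3=4). Cumulative: 4
Frame 2: OPEN (9+0=9). Cumulative: 13
Frame 3: STRIKE. 10 + next two rolls (1+1) = 12. Cumulative: 25
Frame 4: OPEN (1+1=2). Cumulative: 27
Frame 5: STRIKE. 10 + next two rolls (6+4) = 20. Cumulative: 47
Frame 6: SPARE (6+4=10). 10 + next roll (3) = 13. Cumulative: 60
Frame 7: SPARE (3+7=10). 10 + next roll (8) = 18. Cumulative: 78
Frame 8: OPEN (8+1=9). Cumulative: 87
Frame 9: SPARE (0+10=10). 10 + next roll (5) = 15. Cumulative: 102
Frame 10: OPEN. Sum of all frame-10 rolls (5+1) = 6. Cumulative: 108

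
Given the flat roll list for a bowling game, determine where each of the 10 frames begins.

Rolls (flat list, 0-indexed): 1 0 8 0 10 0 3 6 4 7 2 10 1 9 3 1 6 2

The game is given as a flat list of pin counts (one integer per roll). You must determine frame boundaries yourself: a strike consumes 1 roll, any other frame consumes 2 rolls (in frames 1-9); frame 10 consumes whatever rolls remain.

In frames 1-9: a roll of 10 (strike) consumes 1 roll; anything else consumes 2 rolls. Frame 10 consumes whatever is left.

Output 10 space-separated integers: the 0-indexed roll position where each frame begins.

Answer: 0 2 4 5 7 9 11 12 14 16

Derivation:
Frame 1 starts at roll index 0: rolls=1,0 (sum=1), consumes 2 rolls
Frame 2 starts at roll index 2: rolls=8,0 (sum=8), consumes 2 rolls
Frame 3 starts at roll index 4: roll=10 (strike), consumes 1 roll
Frame 4 starts at roll index 5: rolls=0,3 (sum=3), consumes 2 rolls
Frame 5 starts at roll index 7: rolls=6,4 (sum=10), consumes 2 rolls
Frame 6 starts at roll index 9: rolls=7,2 (sum=9), consumes 2 rolls
Frame 7 starts at roll index 11: roll=10 (strike), consumes 1 roll
Frame 8 starts at roll index 12: rolls=1,9 (sum=10), consumes 2 rolls
Frame 9 starts at roll index 14: rolls=3,1 (sum=4), consumes 2 rolls
Frame 10 starts at roll index 16: 2 remaining rolls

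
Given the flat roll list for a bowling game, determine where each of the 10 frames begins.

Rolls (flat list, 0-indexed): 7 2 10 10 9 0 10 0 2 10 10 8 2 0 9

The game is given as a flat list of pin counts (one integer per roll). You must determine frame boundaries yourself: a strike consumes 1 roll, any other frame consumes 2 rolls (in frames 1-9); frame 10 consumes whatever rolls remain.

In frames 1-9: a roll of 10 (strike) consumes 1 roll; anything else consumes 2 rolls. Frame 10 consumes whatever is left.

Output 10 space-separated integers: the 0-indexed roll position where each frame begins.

Frame 1 starts at roll index 0: rolls=7,2 (sum=9), consumes 2 rolls
Frame 2 starts at roll index 2: roll=10 (strike), consumes 1 roll
Frame 3 starts at roll index 3: roll=10 (strike), consumes 1 roll
Frame 4 starts at roll index 4: rolls=9,0 (sum=9), consumes 2 rolls
Frame 5 starts at roll index 6: roll=10 (strike), consumes 1 roll
Frame 6 starts at roll index 7: rolls=0,2 (sum=2), consumes 2 rolls
Frame 7 starts at roll index 9: roll=10 (strike), consumes 1 roll
Frame 8 starts at roll index 10: roll=10 (strike), consumes 1 roll
Frame 9 starts at roll index 11: rolls=8,2 (sum=10), consumes 2 rolls
Frame 10 starts at roll index 13: 2 remaining rolls

Answer: 0 2 3 4 6 7 9 10 11 13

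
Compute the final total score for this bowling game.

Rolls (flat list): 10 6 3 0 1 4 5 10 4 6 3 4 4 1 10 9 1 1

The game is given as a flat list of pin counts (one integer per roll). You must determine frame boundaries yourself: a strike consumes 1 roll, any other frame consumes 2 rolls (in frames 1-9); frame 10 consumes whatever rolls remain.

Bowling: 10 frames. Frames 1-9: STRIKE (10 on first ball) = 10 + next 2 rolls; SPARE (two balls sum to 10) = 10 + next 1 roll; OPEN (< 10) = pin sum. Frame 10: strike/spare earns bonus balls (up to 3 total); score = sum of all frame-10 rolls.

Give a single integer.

Answer: 114

Derivation:
Frame 1: STRIKE. 10 + next two rolls (6+3) = 19. Cumulative: 19
Frame 2: OPEN (6+3=9). Cumulative: 28
Frame 3: OPEN (0+1=1). Cumulative: 29
Frame 4: OPEN (4+5=9). Cumulative: 38
Frame 5: STRIKE. 10 + next two rolls (4+6) = 20. Cumulative: 58
Frame 6: SPARE (4+6=10). 10 + next roll (3) = 13. Cumulative: 71
Frame 7: OPEN (3+4=7). Cumulative: 78
Frame 8: OPEN (4+1=5). Cumulative: 83
Frame 9: STRIKE. 10 + next two rolls (9+1) = 20. Cumulative: 103
Frame 10: SPARE. Sum of all frame-10 rolls (9+1+1) = 11. Cumulative: 114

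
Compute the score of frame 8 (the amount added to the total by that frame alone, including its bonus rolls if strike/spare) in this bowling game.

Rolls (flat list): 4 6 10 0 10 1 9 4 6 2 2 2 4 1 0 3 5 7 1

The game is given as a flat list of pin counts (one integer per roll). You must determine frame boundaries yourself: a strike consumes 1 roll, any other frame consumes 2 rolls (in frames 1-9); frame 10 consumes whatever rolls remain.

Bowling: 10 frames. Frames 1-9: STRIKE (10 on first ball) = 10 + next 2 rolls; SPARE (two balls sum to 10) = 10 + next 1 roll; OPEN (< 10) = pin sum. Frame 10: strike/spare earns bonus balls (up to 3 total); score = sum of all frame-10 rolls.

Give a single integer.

Answer: 1

Derivation:
Frame 1: SPARE (4+6=10). 10 + next roll (10) = 20. Cumulative: 20
Frame 2: STRIKE. 10 + next two rolls (0+10) = 20. Cumulative: 40
Frame 3: SPARE (0+10=10). 10 + next roll (1) = 11. Cumulative: 51
Frame 4: SPARE (1+9=10). 10 + next roll (4) = 14. Cumulative: 65
Frame 5: SPARE (4+6=10). 10 + next roll (2) = 12. Cumulative: 77
Frame 6: OPEN (2+2=4). Cumulative: 81
Frame 7: OPEN (2+4=6). Cumulative: 87
Frame 8: OPEN (1+0=1). Cumulative: 88
Frame 9: OPEN (3+5=8). Cumulative: 96
Frame 10: OPEN. Sum of all frame-10 rolls (7+1) = 8. Cumulative: 104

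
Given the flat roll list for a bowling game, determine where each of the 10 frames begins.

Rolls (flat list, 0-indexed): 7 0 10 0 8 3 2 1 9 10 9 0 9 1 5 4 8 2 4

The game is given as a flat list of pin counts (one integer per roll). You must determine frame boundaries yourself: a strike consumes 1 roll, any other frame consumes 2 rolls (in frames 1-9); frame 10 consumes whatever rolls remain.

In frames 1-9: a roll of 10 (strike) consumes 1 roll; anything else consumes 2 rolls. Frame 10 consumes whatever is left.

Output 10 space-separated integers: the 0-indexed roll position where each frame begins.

Answer: 0 2 3 5 7 9 10 12 14 16

Derivation:
Frame 1 starts at roll index 0: rolls=7,0 (sum=7), consumes 2 rolls
Frame 2 starts at roll index 2: roll=10 (strike), consumes 1 roll
Frame 3 starts at roll index 3: rolls=0,8 (sum=8), consumes 2 rolls
Frame 4 starts at roll index 5: rolls=3,2 (sum=5), consumes 2 rolls
Frame 5 starts at roll index 7: rolls=1,9 (sum=10), consumes 2 rolls
Frame 6 starts at roll index 9: roll=10 (strike), consumes 1 roll
Frame 7 starts at roll index 10: rolls=9,0 (sum=9), consumes 2 rolls
Frame 8 starts at roll index 12: rolls=9,1 (sum=10), consumes 2 rolls
Frame 9 starts at roll index 14: rolls=5,4 (sum=9), consumes 2 rolls
Frame 10 starts at roll index 16: 3 remaining rolls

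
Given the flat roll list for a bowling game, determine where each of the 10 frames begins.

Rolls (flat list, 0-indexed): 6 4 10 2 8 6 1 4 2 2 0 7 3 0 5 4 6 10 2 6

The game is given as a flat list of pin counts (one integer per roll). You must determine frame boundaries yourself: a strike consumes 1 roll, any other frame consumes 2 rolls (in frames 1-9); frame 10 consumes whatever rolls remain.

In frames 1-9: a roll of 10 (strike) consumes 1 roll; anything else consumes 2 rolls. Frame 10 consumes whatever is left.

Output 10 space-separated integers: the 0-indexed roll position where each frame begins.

Answer: 0 2 3 5 7 9 11 13 15 17

Derivation:
Frame 1 starts at roll index 0: rolls=6,4 (sum=10), consumes 2 rolls
Frame 2 starts at roll index 2: roll=10 (strike), consumes 1 roll
Frame 3 starts at roll index 3: rolls=2,8 (sum=10), consumes 2 rolls
Frame 4 starts at roll index 5: rolls=6,1 (sum=7), consumes 2 rolls
Frame 5 starts at roll index 7: rolls=4,2 (sum=6), consumes 2 rolls
Frame 6 starts at roll index 9: rolls=2,0 (sum=2), consumes 2 rolls
Frame 7 starts at roll index 11: rolls=7,3 (sum=10), consumes 2 rolls
Frame 8 starts at roll index 13: rolls=0,5 (sum=5), consumes 2 rolls
Frame 9 starts at roll index 15: rolls=4,6 (sum=10), consumes 2 rolls
Frame 10 starts at roll index 17: 3 remaining rolls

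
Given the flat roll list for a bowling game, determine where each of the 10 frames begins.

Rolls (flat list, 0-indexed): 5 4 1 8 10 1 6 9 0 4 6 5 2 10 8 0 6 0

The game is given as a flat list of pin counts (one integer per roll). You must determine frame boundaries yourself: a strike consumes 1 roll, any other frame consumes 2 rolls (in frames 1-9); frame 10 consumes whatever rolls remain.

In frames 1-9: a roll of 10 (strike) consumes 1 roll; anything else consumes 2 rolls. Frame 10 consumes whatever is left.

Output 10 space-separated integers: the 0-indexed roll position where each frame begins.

Answer: 0 2 4 5 7 9 11 13 14 16

Derivation:
Frame 1 starts at roll index 0: rolls=5,4 (sum=9), consumes 2 rolls
Frame 2 starts at roll index 2: rolls=1,8 (sum=9), consumes 2 rolls
Frame 3 starts at roll index 4: roll=10 (strike), consumes 1 roll
Frame 4 starts at roll index 5: rolls=1,6 (sum=7), consumes 2 rolls
Frame 5 starts at roll index 7: rolls=9,0 (sum=9), consumes 2 rolls
Frame 6 starts at roll index 9: rolls=4,6 (sum=10), consumes 2 rolls
Frame 7 starts at roll index 11: rolls=5,2 (sum=7), consumes 2 rolls
Frame 8 starts at roll index 13: roll=10 (strike), consumes 1 roll
Frame 9 starts at roll index 14: rolls=8,0 (sum=8), consumes 2 rolls
Frame 10 starts at roll index 16: 2 remaining rolls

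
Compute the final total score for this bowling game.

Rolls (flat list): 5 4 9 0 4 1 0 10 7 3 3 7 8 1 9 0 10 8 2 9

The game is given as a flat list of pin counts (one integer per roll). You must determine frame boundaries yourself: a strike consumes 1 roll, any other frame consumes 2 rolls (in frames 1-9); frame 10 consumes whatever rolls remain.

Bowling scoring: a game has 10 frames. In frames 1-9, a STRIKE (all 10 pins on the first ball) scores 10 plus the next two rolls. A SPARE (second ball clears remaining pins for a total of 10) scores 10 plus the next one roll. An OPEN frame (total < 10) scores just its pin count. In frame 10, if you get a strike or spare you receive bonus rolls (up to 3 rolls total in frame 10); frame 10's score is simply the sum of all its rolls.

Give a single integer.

Answer: 128

Derivation:
Frame 1: OPEN (5+4=9). Cumulative: 9
Frame 2: OPEN (9+0=9). Cumulative: 18
Frame 3: OPEN (4+1=5). Cumulative: 23
Frame 4: SPARE (0+10=10). 10 + next roll (7) = 17. Cumulative: 40
Frame 5: SPARE (7+3=10). 10 + next roll (3) = 13. Cumulative: 53
Frame 6: SPARE (3+7=10). 10 + next roll (8) = 18. Cumulative: 71
Frame 7: OPEN (8+1=9). Cumulative: 80
Frame 8: OPEN (9+0=9). Cumulative: 89
Frame 9: STRIKE. 10 + next two rolls (8+2) = 20. Cumulative: 109
Frame 10: SPARE. Sum of all frame-10 rolls (8+2+9) = 19. Cumulative: 128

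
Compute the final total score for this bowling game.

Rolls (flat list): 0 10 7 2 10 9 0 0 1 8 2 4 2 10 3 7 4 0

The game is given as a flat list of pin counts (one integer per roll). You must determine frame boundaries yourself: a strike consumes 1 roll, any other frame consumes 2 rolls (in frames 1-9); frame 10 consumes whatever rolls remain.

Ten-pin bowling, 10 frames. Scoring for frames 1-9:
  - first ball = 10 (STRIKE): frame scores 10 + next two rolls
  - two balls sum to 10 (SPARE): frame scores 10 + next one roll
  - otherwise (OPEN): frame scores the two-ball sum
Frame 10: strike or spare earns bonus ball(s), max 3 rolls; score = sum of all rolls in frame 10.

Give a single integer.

Frame 1: SPARE (0+10=10). 10 + next roll (7) = 17. Cumulative: 17
Frame 2: OPEN (7+2=9). Cumulative: 26
Frame 3: STRIKE. 10 + next two rolls (9+0) = 19. Cumulative: 45
Frame 4: OPEN (9+0=9). Cumulative: 54
Frame 5: OPEN (0+1=1). Cumulative: 55
Frame 6: SPARE (8+2=10). 10 + next roll (4) = 14. Cumulative: 69
Frame 7: OPEN (4+2=6). Cumulative: 75
Frame 8: STRIKE. 10 + next two rolls (3+7) = 20. Cumulative: 95
Frame 9: SPARE (3+7=10). 10 + next roll (4) = 14. Cumulative: 109
Frame 10: OPEN. Sum of all frame-10 rolls (4+0) = 4. Cumulative: 113

Answer: 113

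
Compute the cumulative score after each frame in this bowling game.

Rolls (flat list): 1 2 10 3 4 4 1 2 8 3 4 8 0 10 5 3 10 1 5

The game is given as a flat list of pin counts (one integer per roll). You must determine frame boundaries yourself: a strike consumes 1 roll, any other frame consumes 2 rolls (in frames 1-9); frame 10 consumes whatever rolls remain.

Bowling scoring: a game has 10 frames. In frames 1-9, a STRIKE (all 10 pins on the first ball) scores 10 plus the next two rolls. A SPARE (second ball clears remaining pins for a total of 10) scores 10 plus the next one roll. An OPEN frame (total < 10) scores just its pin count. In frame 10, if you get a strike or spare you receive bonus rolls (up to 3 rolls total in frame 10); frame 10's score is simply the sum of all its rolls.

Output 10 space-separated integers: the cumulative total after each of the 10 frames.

Frame 1: OPEN (1+2=3). Cumulative: 3
Frame 2: STRIKE. 10 + next two rolls (3+4) = 17. Cumulative: 20
Frame 3: OPEN (3+4=7). Cumulative: 27
Frame 4: OPEN (4+1=5). Cumulative: 32
Frame 5: SPARE (2+8=10). 10 + next roll (3) = 13. Cumulative: 45
Frame 6: OPEN (3+4=7). Cumulative: 52
Frame 7: OPEN (8+0=8). Cumulative: 60
Frame 8: STRIKE. 10 + next two rolls (5+3) = 18. Cumulative: 78
Frame 9: OPEN (5+3=8). Cumulative: 86
Frame 10: STRIKE. Sum of all frame-10 rolls (10+1+5) = 16. Cumulative: 102

Answer: 3 20 27 32 45 52 60 78 86 102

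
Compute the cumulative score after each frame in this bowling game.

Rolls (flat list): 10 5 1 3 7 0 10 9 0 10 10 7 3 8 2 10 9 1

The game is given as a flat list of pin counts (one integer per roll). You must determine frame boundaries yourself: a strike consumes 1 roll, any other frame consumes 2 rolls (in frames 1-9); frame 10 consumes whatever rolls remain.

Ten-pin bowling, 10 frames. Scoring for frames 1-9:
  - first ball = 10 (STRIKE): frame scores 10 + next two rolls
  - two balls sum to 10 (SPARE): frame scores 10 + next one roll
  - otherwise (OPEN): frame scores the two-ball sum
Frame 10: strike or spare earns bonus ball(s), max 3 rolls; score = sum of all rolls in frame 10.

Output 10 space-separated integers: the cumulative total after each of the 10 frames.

Answer: 16 22 32 51 60 87 107 125 145 165

Derivation:
Frame 1: STRIKE. 10 + next two rolls (5+1) = 16. Cumulative: 16
Frame 2: OPEN (5+1=6). Cumulative: 22
Frame 3: SPARE (3+7=10). 10 + next roll (0) = 10. Cumulative: 32
Frame 4: SPARE (0+10=10). 10 + next roll (9) = 19. Cumulative: 51
Frame 5: OPEN (9+0=9). Cumulative: 60
Frame 6: STRIKE. 10 + next two rolls (10+7) = 27. Cumulative: 87
Frame 7: STRIKE. 10 + next two rolls (7+3) = 20. Cumulative: 107
Frame 8: SPARE (7+3=10). 10 + next roll (8) = 18. Cumulative: 125
Frame 9: SPARE (8+2=10). 10 + next roll (10) = 20. Cumulative: 145
Frame 10: STRIKE. Sum of all frame-10 rolls (10+9+1) = 20. Cumulative: 165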